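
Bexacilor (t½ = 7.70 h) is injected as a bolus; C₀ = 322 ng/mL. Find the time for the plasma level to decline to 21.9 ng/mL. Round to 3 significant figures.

29.9 hours

k = ln 2 / 7.70 = 0.09002 h⁻¹
C(t) = C₀ e^(−kt)  ⇒  t = ln(C₀/C) / k
t = ln(322/21.9) / 0.09002 = 2.688 / 0.09002 ≈ 29.9 hours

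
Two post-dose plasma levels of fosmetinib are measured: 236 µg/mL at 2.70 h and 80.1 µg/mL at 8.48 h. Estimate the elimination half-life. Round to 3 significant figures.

3.71 hours

k = ln(C₁/C₂) / (t₂ − t₁) = ln(236/80.1) / (8.48 − 2.70)
  = 1.081 / 5.780 = 0.1869 h⁻¹
t½ = ln 2 / k = ln 2 / 0.1869 ≈ 3.71 hours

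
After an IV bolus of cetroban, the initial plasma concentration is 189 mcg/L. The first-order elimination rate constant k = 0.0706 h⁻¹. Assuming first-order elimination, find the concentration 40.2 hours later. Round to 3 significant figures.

C(t) = C₀ e^(−kt) = 189 × e^(−0.07060 × 40.2) = 189 × e^(−2.838) = 189 × 0.05854 ≈ 11.1 mcg/L

11.1 mcg/L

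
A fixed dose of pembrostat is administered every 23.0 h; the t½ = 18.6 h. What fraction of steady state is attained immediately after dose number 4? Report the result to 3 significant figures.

0.968

k = ln 2 / 18.6 = 0.03727 h⁻¹
f_n = 1 − e^(−nkτ) = 1 − e^(−4 × 0.03727 × 23.0) = 1 − e^(−3.428) = 1 − 0.03244 ≈ 0.968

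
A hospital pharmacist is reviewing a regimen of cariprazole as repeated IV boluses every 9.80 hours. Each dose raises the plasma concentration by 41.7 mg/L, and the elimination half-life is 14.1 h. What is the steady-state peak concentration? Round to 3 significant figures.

k = ln 2 / 14.1 = 0.04916 h⁻¹
Fraction remaining after one interval: e^(−kτ) = e^(−0.04916 × 9.80) = 0.6177
R = 1 / (1 − 0.6177) = 2.616
Css,max = 41.7 × 2.616 ≈ 109 mg/L

109 mg/L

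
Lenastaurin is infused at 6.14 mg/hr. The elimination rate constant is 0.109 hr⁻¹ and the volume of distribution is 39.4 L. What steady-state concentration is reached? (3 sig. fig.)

CL = k · V = 0.109 × 39.4 = 4.295 L/hr
Css = rate / CL = 6.14 / 4.295 ≈ 1.43 µg/mL

1.43 µg/mL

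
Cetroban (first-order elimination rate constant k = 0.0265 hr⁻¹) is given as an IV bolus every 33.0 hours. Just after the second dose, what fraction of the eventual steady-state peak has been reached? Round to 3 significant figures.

0.826

f_n = 1 − e^(−nkτ) = 1 − e^(−2 × 0.02650 × 33.0) = 1 − e^(−1.749) = 1 − 0.1739 ≈ 0.826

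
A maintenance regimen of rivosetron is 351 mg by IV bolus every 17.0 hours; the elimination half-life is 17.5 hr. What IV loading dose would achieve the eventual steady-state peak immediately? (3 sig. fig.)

716 mg

k = ln 2 / 17.5 = 0.03961 hr⁻¹
Accumulation ratio R = 1 / (1 − e^(−kτ)) = 1 / (1 − e^(−0.03961×17.0)) = 1 / (1 − 0.5100) = 2.041
Loading dose = maintenance dose × R = 351 × 2.041 ≈ 716 mg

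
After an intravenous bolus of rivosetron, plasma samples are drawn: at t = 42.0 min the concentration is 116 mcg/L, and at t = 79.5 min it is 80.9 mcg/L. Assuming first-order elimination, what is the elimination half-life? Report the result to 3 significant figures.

k = ln(C₁/C₂) / (t₂ − t₁) = ln(116/80.9) / (79.5 − 42.0)
  = 0.3604 / 37.50 = 0.009610 min⁻¹
t½ = ln 2 / k = ln 2 / 0.009610 ≈ 72.1 minutes

72.1 minutes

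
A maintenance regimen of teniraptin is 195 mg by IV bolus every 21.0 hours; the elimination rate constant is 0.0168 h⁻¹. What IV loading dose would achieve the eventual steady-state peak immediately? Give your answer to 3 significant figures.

Accumulation ratio R = 1 / (1 − e^(−kτ)) = 1 / (1 − e^(−0.01680×21.0)) = 1 / (1 − 0.7027) = 3.364
Loading dose = maintenance dose × R = 195 × 3.364 ≈ 656 mg

656 mg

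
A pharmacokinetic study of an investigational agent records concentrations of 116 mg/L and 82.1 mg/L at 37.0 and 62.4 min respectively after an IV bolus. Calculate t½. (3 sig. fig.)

k = ln(C₁/C₂) / (t₂ − t₁) = ln(116/82.1) / (62.4 − 37.0)
  = 0.3457 / 25.40 = 0.01361 min⁻¹
t½ = ln 2 / k = ln 2 / 0.01361 ≈ 50.9 minutes

50.9 minutes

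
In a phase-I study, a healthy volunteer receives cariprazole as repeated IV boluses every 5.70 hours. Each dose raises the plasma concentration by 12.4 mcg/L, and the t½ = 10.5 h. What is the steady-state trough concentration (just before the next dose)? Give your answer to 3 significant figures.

k = ln 2 / 10.5 = 0.06601 h⁻¹
Fraction remaining after one interval: e^(−kτ) = e^(−0.06601 × 5.70) = 0.6864
R = 1 / (1 − 0.6864) = 3.189
Css,max = 12.4 × 3.189 = 39.54 mcg/L
Css,min = Css,max × e^(−kτ) = 39.54 × 0.6864 ≈ 27.1 mcg/L

27.1 mcg/L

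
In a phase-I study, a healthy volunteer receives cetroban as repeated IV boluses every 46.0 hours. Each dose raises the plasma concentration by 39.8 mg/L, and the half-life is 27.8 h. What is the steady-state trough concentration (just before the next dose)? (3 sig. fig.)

k = ln 2 / 27.8 = 0.02493 h⁻¹
Fraction remaining after one interval: e^(−kτ) = e^(−0.02493 × 46.0) = 0.3176
R = 1 / (1 − 0.3176) = 1.465
Css,max = 39.8 × 1.465 = 58.32 mg/L
Css,min = Css,max × e^(−kτ) = 58.32 × 0.3176 ≈ 18.5 mg/L

18.5 mg/L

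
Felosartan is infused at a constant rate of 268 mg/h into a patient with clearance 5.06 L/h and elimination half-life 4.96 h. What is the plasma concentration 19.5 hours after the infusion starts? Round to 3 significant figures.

49.5 mg/L

Css = rate / CL = 268 / 5.06 = 52.96 mg/L
k = ln 2 / 4.96 = 0.1397 h⁻¹
C(t) = Css (1 − e^(−kt)) = 52.96 × (1 − e^(−2.725)) = 52.96 × 0.9345 ≈ 49.5 mg/L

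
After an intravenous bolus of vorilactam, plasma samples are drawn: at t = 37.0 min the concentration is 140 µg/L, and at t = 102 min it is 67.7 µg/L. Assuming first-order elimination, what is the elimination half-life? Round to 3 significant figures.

k = ln(C₁/C₂) / (t₂ − t₁) = ln(140/67.7) / (102 − 37.0)
  = 0.7266 / 65.00 = 0.01118 min⁻¹
t½ = ln 2 / k = ln 2 / 0.01118 ≈ 62.0 minutes

62.0 minutes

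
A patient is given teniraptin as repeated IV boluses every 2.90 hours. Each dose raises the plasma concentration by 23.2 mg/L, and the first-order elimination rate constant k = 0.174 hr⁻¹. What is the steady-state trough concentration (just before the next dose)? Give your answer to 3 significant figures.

35.3 mg/L

Fraction remaining after one interval: e^(−kτ) = e^(−0.1740 × 2.90) = 0.6037
R = 1 / (1 − 0.6037) = 2.524
Css,max = 23.2 × 2.524 = 58.55 mg/L
Css,min = Css,max × e^(−kτ) = 58.55 × 0.6037 ≈ 35.3 mg/L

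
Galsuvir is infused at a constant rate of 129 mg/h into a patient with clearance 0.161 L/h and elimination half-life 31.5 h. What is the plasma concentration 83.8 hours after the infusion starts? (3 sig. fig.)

Css = rate / CL = 129 / 0.161 = 801.2 µg/mL
k = ln 2 / 31.5 = 0.02200 h⁻¹
C(t) = Css (1 − e^(−kt)) = 801.2 × (1 − e^(−1.844)) = 801.2 × 0.8418 ≈ 674 µg/mL

674 µg/mL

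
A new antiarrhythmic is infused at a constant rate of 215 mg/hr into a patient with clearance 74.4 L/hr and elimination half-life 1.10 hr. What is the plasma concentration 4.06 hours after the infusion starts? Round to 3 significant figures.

2.67 mg/L

Css = rate / CL = 215 / 74.4 = 2.890 mg/L
k = ln 2 / 1.10 = 0.6301 hr⁻¹
C(t) = Css (1 − e^(−kt)) = 2.890 × (1 − e^(−2.558)) = 2.890 × 0.9226 ≈ 2.67 mg/L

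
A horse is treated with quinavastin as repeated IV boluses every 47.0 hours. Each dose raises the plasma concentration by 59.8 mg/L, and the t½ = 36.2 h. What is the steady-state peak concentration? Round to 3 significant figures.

101 mg/L

k = ln 2 / 36.2 = 0.01915 h⁻¹
Fraction remaining after one interval: e^(−kτ) = e^(−0.01915 × 47.0) = 0.4066
R = 1 / (1 − 0.4066) = 1.685
Css,max = 59.8 × 1.685 ≈ 101 mg/L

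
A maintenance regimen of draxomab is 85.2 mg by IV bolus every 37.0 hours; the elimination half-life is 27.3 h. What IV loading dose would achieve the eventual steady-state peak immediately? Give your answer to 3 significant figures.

k = ln 2 / 27.3 = 0.02539 h⁻¹
Accumulation ratio R = 1 / (1 − e^(−kτ)) = 1 / (1 − e^(−0.02539×37.0)) = 1 / (1 − 0.3909) = 1.642
Loading dose = maintenance dose × R = 85.2 × 1.642 ≈ 140 mg

140 mg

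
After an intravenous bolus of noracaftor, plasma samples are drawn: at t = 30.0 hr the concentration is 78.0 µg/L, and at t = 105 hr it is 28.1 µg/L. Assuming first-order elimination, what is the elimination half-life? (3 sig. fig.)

50.9 hours

k = ln(C₁/C₂) / (t₂ − t₁) = ln(78.0/28.1) / (105 − 30.0)
  = 1.021 / 75.00 = 0.01361 hr⁻¹
t½ = ln 2 / k = ln 2 / 0.01361 ≈ 50.9 hours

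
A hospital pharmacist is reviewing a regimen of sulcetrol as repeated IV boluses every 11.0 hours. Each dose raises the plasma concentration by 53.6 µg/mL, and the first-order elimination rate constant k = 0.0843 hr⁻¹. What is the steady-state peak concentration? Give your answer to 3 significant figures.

88.7 µg/mL

Fraction remaining after one interval: e^(−kτ) = e^(−0.08430 × 11.0) = 0.3956
R = 1 / (1 − 0.3956) = 1.655
Css,max = 53.6 × 1.655 ≈ 88.7 µg/mL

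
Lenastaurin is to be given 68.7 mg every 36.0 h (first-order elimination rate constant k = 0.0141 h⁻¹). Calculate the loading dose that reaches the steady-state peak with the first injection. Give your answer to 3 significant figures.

Accumulation ratio R = 1 / (1 − e^(−kτ)) = 1 / (1 − e^(−0.01410×36.0)) = 1 / (1 − 0.6019) = 2.512
Loading dose = maintenance dose × R = 68.7 × 2.512 ≈ 173 mg

173 mg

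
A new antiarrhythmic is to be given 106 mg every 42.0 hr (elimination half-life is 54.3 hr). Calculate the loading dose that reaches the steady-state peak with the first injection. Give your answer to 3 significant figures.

k = ln 2 / 54.3 = 0.01277 hr⁻¹
Accumulation ratio R = 1 / (1 − e^(−kτ)) = 1 / (1 − e^(−0.01277×42.0)) = 1 / (1 − 0.5850) = 2.410
Loading dose = maintenance dose × R = 106 × 2.410 ≈ 255 mg

255 mg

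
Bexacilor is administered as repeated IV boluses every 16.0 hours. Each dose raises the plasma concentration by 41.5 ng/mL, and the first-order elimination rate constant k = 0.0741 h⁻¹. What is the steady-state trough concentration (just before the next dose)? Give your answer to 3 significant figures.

18.3 ng/mL

Fraction remaining after one interval: e^(−kτ) = e^(−0.07410 × 16.0) = 0.3056
R = 1 / (1 − 0.3056) = 1.440
Css,max = 41.5 × 1.440 = 59.76 ng/mL
Css,min = Css,max × e^(−kτ) = 59.76 × 0.3056 ≈ 18.3 ng/mL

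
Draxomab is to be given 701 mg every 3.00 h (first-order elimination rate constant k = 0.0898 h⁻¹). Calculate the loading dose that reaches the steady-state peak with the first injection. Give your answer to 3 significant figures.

Accumulation ratio R = 1 / (1 − e^(−kτ)) = 1 / (1 − e^(−0.08980×3.00)) = 1 / (1 − 0.7638) = 4.234
Loading dose = maintenance dose × R = 701 × 4.234 ≈ 2970 mg

2970 mg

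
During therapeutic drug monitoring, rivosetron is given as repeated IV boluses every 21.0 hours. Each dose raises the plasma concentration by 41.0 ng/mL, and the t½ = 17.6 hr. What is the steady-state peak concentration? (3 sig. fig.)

k = ln 2 / 17.6 = 0.03938 hr⁻¹
Fraction remaining after one interval: e^(−kτ) = e^(−0.03938 × 21.0) = 0.4373
R = 1 / (1 − 0.4373) = 1.777
Css,max = 41.0 × 1.777 ≈ 72.9 ng/mL

72.9 ng/mL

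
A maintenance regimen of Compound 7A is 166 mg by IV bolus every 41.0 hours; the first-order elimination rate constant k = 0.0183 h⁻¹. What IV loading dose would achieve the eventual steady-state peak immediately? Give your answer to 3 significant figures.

315 mg

Accumulation ratio R = 1 / (1 − e^(−kτ)) = 1 / (1 − e^(−0.01830×41.0)) = 1 / (1 − 0.4722) = 1.895
Loading dose = maintenance dose × R = 166 × 1.895 ≈ 315 mg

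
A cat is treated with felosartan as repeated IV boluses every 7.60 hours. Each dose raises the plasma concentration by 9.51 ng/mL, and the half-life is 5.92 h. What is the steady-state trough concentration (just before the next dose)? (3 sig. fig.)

k = ln 2 / 5.92 = 0.1171 h⁻¹
Fraction remaining after one interval: e^(−kτ) = e^(−0.1171 × 7.60) = 0.4107
R = 1 / (1 − 0.4107) = 1.697
Css,max = 9.51 × 1.697 = 16.14 ng/mL
Css,min = Css,max × e^(−kτ) = 16.14 × 0.4107 ≈ 6.63 ng/mL

6.63 ng/mL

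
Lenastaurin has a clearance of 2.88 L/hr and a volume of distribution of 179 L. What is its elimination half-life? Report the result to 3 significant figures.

43.1 hours

k = CL / V = 2.88 / 179 = 0.01609 hr⁻¹
t½ = ln 2 / k = ln 2 / 0.01609 ≈ 43.1 hours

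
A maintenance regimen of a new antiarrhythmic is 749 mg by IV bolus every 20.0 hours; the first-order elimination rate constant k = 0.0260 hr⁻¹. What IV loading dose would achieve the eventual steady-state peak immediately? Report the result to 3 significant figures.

1850 mg

Accumulation ratio R = 1 / (1 − e^(−kτ)) = 1 / (1 − e^(−0.02600×20.0)) = 1 / (1 − 0.5945) = 2.466
Loading dose = maintenance dose × R = 749 × 2.466 ≈ 1850 mg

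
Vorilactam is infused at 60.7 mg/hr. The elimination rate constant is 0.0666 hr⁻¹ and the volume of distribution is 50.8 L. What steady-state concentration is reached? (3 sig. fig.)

17.9 µg/mL

CL = k · V = 0.0666 × 50.8 = 3.383 L/hr
Css = rate / CL = 60.7 / 3.383 ≈ 17.9 µg/mL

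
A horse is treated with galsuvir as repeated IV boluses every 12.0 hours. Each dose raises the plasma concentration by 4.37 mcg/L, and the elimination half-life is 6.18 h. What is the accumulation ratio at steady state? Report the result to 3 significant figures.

1.35

k = ln 2 / 6.18 = 0.1122 h⁻¹
Fraction remaining after one interval: e^(−kτ) = e^(−0.1122 × 12.0) = 0.2603
R = 1 / (1 − 0.2603) = 1 / 0.7397 ≈ 1.35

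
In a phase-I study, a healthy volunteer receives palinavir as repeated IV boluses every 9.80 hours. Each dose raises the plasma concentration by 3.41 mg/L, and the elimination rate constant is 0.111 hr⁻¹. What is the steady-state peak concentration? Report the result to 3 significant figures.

Fraction remaining after one interval: e^(−kτ) = e^(−0.1110 × 9.80) = 0.3370
R = 1 / (1 − 0.3370) = 1.508
Css,max = 3.41 × 1.508 ≈ 5.14 mg/L

5.14 mg/L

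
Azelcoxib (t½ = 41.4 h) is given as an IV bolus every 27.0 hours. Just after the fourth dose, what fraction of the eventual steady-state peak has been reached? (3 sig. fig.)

0.836

k = ln 2 / 41.4 = 0.01674 h⁻¹
f_n = 1 − e^(−nkτ) = 1 − e^(−4 × 0.01674 × 27.0) = 1 − e^(−1.808) = 1 − 0.1639 ≈ 0.836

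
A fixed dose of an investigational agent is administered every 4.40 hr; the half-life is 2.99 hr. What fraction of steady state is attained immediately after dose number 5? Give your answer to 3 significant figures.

k = ln 2 / 2.99 = 0.2318 hr⁻¹
f_n = 1 − e^(−nkτ) = 1 − e^(−5 × 0.2318 × 4.40) = 1 − e^(−5.100) = 1 − 0.006096 ≈ 0.994

0.994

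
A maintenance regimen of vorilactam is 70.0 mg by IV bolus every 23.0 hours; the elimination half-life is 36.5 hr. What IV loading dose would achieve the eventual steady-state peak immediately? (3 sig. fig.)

k = ln 2 / 36.5 = 0.01899 hr⁻¹
Accumulation ratio R = 1 / (1 − e^(−kτ)) = 1 / (1 − e^(−0.01899×23.0)) = 1 / (1 − 0.6461) = 2.826
Loading dose = maintenance dose × R = 70.0 × 2.826 ≈ 198 mg

198 mg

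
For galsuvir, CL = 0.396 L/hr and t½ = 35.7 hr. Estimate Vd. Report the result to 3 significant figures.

20.4 L

k = ln 2 / t½ = ln 2 / 35.7 = 0.01942 hr⁻¹
V = CL / k = 0.396 / 0.01942 ≈ 20.4 L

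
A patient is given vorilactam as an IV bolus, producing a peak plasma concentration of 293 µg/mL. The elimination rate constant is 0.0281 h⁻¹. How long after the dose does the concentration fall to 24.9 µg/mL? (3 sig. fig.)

87.7 hours

C(t) = C₀ e^(−kt)  ⇒  t = ln(C₀/C) / k
t = ln(293/24.9) / 0.02810 = 2.465 / 0.02810 ≈ 87.7 hours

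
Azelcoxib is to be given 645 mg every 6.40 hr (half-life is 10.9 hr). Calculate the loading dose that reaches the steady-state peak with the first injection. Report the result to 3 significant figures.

k = ln 2 / 10.9 = 0.06359 hr⁻¹
Accumulation ratio R = 1 / (1 − e^(−kτ)) = 1 / (1 − e^(−0.06359×6.40)) = 1 / (1 − 0.6657) = 2.991
Loading dose = maintenance dose × R = 645 × 2.991 ≈ 1930 mg

1930 mg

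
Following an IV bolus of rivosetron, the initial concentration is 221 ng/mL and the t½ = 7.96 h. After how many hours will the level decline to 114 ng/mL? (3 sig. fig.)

7.60 hours

k = ln 2 / 7.96 = 0.08708 h⁻¹
C(t) = C₀ e^(−kt)  ⇒  t = ln(C₀/C) / k
t = ln(221/114) / 0.08708 = 0.6620 / 0.08708 ≈ 7.60 hours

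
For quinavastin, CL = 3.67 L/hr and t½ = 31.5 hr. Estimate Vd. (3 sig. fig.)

167 L

k = ln 2 / t½ = ln 2 / 31.5 = 0.02200 hr⁻¹
V = CL / k = 3.67 / 0.02200 ≈ 167 L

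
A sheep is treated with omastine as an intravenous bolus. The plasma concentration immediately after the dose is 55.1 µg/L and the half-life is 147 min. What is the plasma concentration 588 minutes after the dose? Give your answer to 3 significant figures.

k = ln 2 / 147 = 0.004715 min⁻¹
C(t) = C₀ e^(−kt) = 55.1 × e^(−0.004715 × 588) = 55.1 × e^(−2.773) = 55.1 × 0.06250 ≈ 3.44 µg/L

3.44 µg/L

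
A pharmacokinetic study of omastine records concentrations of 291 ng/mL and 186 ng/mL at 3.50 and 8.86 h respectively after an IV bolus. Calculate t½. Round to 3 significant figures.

k = ln(C₁/C₂) / (t₂ − t₁) = ln(291/186) / (8.86 − 3.50)
  = 0.4476 / 5.360 = 0.08350 h⁻¹
t½ = ln 2 / k = ln 2 / 0.08350 ≈ 8.30 hours

8.30 hours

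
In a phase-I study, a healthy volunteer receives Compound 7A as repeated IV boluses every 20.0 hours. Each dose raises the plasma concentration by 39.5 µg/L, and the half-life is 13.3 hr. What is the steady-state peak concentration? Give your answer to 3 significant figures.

k = ln 2 / 13.3 = 0.05212 hr⁻¹
Fraction remaining after one interval: e^(−kτ) = e^(−0.05212 × 20.0) = 0.3526
R = 1 / (1 − 0.3526) = 1.545
Css,max = 39.5 × 1.545 ≈ 61.0 µg/L

61.0 µg/L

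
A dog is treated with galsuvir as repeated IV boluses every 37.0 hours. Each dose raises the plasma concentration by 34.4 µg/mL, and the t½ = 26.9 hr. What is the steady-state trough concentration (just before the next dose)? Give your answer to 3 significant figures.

k = ln 2 / 26.9 = 0.02577 hr⁻¹
Fraction remaining after one interval: e^(−kτ) = e^(−0.02577 × 37.0) = 0.3854
R = 1 / (1 − 0.3854) = 1.627
Css,max = 34.4 × 1.627 = 55.97 µg/mL
Css,min = Css,max × e^(−kτ) = 55.97 × 0.3854 ≈ 21.6 µg/mL

21.6 µg/mL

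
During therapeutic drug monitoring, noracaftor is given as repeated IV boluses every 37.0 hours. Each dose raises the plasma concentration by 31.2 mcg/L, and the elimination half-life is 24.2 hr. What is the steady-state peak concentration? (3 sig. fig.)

k = ln 2 / 24.2 = 0.02864 hr⁻¹
Fraction remaining after one interval: e^(−kτ) = e^(−0.02864 × 37.0) = 0.3465
R = 1 / (1 − 0.3465) = 1.530
Css,max = 31.2 × 1.530 ≈ 47.7 mcg/L

47.7 mcg/L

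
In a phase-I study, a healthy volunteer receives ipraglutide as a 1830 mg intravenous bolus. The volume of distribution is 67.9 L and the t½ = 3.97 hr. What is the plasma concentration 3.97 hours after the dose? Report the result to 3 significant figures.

13.5 µg/mL

C₀ = dose / V = 1830 / 67.9 = 26.95 µg/mL
k = ln 2 / 3.97 = 0.1746 hr⁻¹
C(t) = C₀ e^(−kt) = 26.95 × e^(−0.1746 × 3.97) = 26.95 × e^(−0.6931) = 26.95 × 0.5000 ≈ 13.5 µg/mL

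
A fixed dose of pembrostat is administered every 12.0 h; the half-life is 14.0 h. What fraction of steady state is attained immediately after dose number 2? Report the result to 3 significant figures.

0.695

k = ln 2 / 14.0 = 0.04951 h⁻¹
f_n = 1 − e^(−nkτ) = 1 − e^(−2 × 0.04951 × 12.0) = 1 − e^(−1.188) = 1 − 0.3048 ≈ 0.695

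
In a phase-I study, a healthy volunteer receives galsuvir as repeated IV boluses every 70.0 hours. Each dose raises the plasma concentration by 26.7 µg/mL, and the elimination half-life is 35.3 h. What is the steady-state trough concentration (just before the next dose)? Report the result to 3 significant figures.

9.04 µg/mL

k = ln 2 / 35.3 = 0.01964 h⁻¹
Fraction remaining after one interval: e^(−kτ) = e^(−0.01964 × 70.0) = 0.2530
R = 1 / (1 − 0.2530) = 1.339
Css,max = 26.7 × 1.339 = 35.74 µg/mL
Css,min = Css,max × e^(−kτ) = 35.74 × 0.2530 ≈ 9.04 µg/mL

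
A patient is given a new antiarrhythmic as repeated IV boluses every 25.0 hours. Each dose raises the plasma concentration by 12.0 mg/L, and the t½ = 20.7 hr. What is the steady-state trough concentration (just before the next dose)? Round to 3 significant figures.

9.16 mg/L

k = ln 2 / 20.7 = 0.03349 hr⁻¹
Fraction remaining after one interval: e^(−kτ) = e^(−0.03349 × 25.0) = 0.4329
R = 1 / (1 − 0.4329) = 1.764
Css,max = 12.0 × 1.764 = 21.16 mg/L
Css,min = Css,max × e^(−kτ) = 21.16 × 0.4329 ≈ 9.16 mg/L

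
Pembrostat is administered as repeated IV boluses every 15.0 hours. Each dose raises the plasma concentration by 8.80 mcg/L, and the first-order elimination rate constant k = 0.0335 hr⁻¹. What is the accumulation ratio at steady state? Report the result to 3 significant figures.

Fraction remaining after one interval: e^(−kτ) = e^(−0.03350 × 15.0) = 0.6050
R = 1 / (1 − 0.6050) = 1 / 0.3950 ≈ 2.53

2.53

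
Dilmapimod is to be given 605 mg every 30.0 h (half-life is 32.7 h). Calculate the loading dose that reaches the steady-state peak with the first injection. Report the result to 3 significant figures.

1290 mg

k = ln 2 / 32.7 = 0.02120 h⁻¹
Accumulation ratio R = 1 / (1 − e^(−kτ)) = 1 / (1 − e^(−0.02120×30.0)) = 1 / (1 − 0.5295) = 2.125
Loading dose = maintenance dose × R = 605 × 2.125 ≈ 1290 mg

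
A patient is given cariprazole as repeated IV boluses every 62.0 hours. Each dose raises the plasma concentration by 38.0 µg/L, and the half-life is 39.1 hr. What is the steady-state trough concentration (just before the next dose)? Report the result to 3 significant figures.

19.0 µg/L

k = ln 2 / 39.1 = 0.01773 hr⁻¹
Fraction remaining after one interval: e^(−kτ) = e^(−0.01773 × 62.0) = 0.3332
R = 1 / (1 − 0.3332) = 1.500
Css,max = 38.0 × 1.500 = 56.99 µg/L
Css,min = Css,max × e^(−kτ) = 56.99 × 0.3332 ≈ 19.0 µg/L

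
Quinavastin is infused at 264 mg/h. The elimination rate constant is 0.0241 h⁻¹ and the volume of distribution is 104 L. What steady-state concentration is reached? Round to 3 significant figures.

CL = k · V = 0.0241 × 104 = 2.506 L/h
Css = rate / CL = 264 / 2.506 ≈ 105 µg/mL

105 µg/mL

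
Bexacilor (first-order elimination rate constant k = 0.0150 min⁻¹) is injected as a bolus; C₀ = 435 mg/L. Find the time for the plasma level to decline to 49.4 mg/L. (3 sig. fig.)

C(t) = C₀ e^(−kt)  ⇒  t = ln(C₀/C) / k
t = ln(435/49.4) / 0.01500 = 2.175 / 0.01500 ≈ 145 minutes

145 minutes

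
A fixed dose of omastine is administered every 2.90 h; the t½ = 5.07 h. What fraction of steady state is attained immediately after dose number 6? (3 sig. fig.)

0.907

k = ln 2 / 5.07 = 0.1367 h⁻¹
f_n = 1 − e^(−nkτ) = 1 − e^(−6 × 0.1367 × 2.90) = 1 − e^(−2.379) = 1 − 0.09266 ≈ 0.907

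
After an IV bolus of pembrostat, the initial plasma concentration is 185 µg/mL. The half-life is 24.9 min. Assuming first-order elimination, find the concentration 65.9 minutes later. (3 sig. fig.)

29.5 µg/mL

k = ln 2 / 24.9 = 0.02784 min⁻¹
C(t) = C₀ e^(−kt) = 185 × e^(−0.02784 × 65.9) = 185 × e^(−1.834) = 185 × 0.1597 ≈ 29.5 µg/mL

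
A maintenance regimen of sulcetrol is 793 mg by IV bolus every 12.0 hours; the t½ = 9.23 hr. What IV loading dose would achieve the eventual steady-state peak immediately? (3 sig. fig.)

1340 mg

k = ln 2 / 9.23 = 0.07510 hr⁻¹
Accumulation ratio R = 1 / (1 − e^(−kτ)) = 1 / (1 − e^(−0.07510×12.0)) = 1 / (1 − 0.4061) = 1.684
Loading dose = maintenance dose × R = 793 × 1.684 ≈ 1340 mg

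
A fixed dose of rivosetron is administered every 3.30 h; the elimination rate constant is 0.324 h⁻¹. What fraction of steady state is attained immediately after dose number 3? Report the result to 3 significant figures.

0.960

f_n = 1 − e^(−nkτ) = 1 − e^(−3 × 0.3240 × 3.30) = 1 − e^(−3.208) = 1 − 0.04045 ≈ 0.960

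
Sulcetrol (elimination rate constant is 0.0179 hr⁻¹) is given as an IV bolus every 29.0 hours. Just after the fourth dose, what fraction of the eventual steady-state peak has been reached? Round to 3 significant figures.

0.875

f_n = 1 − e^(−nkτ) = 1 − e^(−4 × 0.01790 × 29.0) = 1 − e^(−2.076) = 1 − 0.1254 ≈ 0.875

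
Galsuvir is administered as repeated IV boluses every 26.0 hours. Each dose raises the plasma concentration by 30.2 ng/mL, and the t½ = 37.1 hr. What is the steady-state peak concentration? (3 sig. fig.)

k = ln 2 / 37.1 = 0.01868 hr⁻¹
Fraction remaining after one interval: e^(−kτ) = e^(−0.01868 × 26.0) = 0.6152
R = 1 / (1 − 0.6152) = 2.599
Css,max = 30.2 × 2.599 ≈ 78.5 ng/mL

78.5 ng/mL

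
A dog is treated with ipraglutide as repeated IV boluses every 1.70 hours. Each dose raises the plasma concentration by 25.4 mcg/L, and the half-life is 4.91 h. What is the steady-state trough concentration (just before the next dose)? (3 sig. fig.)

k = ln 2 / 4.91 = 0.1412 h⁻¹
Fraction remaining after one interval: e^(−kτ) = e^(−0.1412 × 1.70) = 0.7866
R = 1 / (1 − 0.7866) = 4.687
Css,max = 25.4 × 4.687 = 119.0 mcg/L
Css,min = Css,max × e^(−kτ) = 119.0 × 0.7866 ≈ 93.6 mcg/L

93.6 mcg/L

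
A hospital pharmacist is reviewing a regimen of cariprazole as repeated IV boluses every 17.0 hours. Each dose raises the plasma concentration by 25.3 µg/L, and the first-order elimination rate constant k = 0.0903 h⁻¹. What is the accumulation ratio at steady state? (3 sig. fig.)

1.27

Fraction remaining after one interval: e^(−kτ) = e^(−0.09030 × 17.0) = 0.2154
R = 1 / (1 − 0.2154) = 1 / 0.7846 ≈ 1.27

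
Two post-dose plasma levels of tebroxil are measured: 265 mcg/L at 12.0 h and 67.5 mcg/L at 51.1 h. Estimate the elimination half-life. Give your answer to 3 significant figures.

k = ln(C₁/C₂) / (t₂ − t₁) = ln(265/67.5) / (51.1 − 12.0)
  = 1.368 / 39.10 = 0.03498 h⁻¹
t½ = ln 2 / k = ln 2 / 0.03498 ≈ 19.8 hours

19.8 hours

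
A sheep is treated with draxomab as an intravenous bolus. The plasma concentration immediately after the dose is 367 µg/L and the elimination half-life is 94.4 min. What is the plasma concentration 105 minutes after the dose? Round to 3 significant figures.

170 µg/L

k = ln 2 / 94.4 = 0.007343 min⁻¹
105 min is 1.112 half-lives, so C = 367 × (1/2)^1.112 = 367 × 0.4626 ≈ 170 µg/L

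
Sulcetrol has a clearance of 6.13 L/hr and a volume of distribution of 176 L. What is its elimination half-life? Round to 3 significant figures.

k = CL / V = 6.13 / 176 = 0.03483 hr⁻¹
t½ = ln 2 / k = ln 2 / 0.03483 ≈ 19.9 hours

19.9 hours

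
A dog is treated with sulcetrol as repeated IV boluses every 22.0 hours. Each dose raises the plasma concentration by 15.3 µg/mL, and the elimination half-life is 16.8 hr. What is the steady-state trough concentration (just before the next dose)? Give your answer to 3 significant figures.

10.3 µg/mL

k = ln 2 / 16.8 = 0.04126 hr⁻¹
Fraction remaining after one interval: e^(−kτ) = e^(−0.04126 × 22.0) = 0.4035
R = 1 / (1 − 0.4035) = 1.676
Css,max = 15.3 × 1.676 = 25.65 µg/mL
Css,min = Css,max × e^(−kτ) = 25.65 × 0.4035 ≈ 10.3 µg/mL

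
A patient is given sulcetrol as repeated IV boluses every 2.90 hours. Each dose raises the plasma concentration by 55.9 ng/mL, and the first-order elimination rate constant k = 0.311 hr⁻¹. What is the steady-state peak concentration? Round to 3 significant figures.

Fraction remaining after one interval: e^(−kτ) = e^(−0.3110 × 2.90) = 0.4058
R = 1 / (1 − 0.4058) = 1.683
Css,max = 55.9 × 1.683 ≈ 94.1 ng/mL

94.1 ng/mL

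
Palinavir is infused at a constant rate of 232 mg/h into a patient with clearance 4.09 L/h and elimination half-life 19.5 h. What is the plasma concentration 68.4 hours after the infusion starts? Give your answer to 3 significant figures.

Css = rate / CL = 232 / 4.09 = 56.72 µg/mL
k = ln 2 / 19.5 = 0.03555 h⁻¹
C(t) = Css (1 − e^(−kt)) = 56.72 × (1 − e^(−2.431)) = 56.72 × 0.9121 ≈ 51.7 µg/mL

51.7 µg/mL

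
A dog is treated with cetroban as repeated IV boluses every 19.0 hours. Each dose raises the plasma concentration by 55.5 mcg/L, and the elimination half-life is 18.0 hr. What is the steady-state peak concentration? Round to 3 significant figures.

k = ln 2 / 18.0 = 0.03851 hr⁻¹
Fraction remaining after one interval: e^(−kτ) = e^(−0.03851 × 19.0) = 0.4811
R = 1 / (1 − 0.4811) = 1.927
Css,max = 55.5 × 1.927 ≈ 107 mcg/L

107 mcg/L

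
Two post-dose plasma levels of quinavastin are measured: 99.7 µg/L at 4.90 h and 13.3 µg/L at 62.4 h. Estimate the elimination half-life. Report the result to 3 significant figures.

k = ln(C₁/C₂) / (t₂ − t₁) = ln(99.7/13.3) / (62.4 − 4.90)
  = 2.014 / 57.50 = 0.03503 h⁻¹
t½ = ln 2 / k = ln 2 / 0.03503 ≈ 19.8 hours

19.8 hours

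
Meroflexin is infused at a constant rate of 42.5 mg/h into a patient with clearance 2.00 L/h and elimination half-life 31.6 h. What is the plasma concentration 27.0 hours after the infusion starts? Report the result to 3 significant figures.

9.50 µg/mL

Css = rate / CL = 42.5 / 2.00 = 21.25 µg/mL
k = ln 2 / 31.6 = 0.02194 h⁻¹
C(t) = Css (1 − e^(−kt)) = 21.25 × (1 − e^(−0.5922)) = 21.25 × 0.4469 ≈ 9.50 µg/mL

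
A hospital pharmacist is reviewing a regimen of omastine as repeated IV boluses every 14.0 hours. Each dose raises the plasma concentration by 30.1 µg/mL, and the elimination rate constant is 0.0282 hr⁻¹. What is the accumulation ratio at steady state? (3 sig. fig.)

Fraction remaining after one interval: e^(−kτ) = e^(−0.02820 × 14.0) = 0.6738
R = 1 / (1 − 0.6738) = 1 / 0.3262 ≈ 3.07

3.07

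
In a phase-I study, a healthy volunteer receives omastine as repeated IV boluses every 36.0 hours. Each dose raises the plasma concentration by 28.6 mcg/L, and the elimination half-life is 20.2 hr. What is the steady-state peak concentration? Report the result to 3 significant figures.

k = ln 2 / 20.2 = 0.03431 hr⁻¹
Fraction remaining after one interval: e^(−kτ) = e^(−0.03431 × 36.0) = 0.2907
R = 1 / (1 − 0.2907) = 1.410
Css,max = 28.6 × 1.410 ≈ 40.3 mcg/L

40.3 mcg/L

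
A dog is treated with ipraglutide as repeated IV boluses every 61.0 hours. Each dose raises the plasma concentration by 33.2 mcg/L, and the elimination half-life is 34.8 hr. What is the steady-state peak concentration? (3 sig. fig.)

47.2 mcg/L

k = ln 2 / 34.8 = 0.01992 hr⁻¹
Fraction remaining after one interval: e^(−kτ) = e^(−0.01992 × 61.0) = 0.2967
R = 1 / (1 − 0.2967) = 1.422
Css,max = 33.2 × 1.422 ≈ 47.2 mcg/L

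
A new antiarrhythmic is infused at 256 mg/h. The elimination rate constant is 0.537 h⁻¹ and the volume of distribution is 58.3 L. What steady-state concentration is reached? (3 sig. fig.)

8.18 µg/mL

CL = k · V = 0.537 × 58.3 = 31.31 L/h
Css = rate / CL = 256 / 31.31 ≈ 8.18 µg/mL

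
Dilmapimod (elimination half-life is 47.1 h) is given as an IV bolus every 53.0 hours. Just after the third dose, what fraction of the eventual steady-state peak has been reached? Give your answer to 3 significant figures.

0.904

k = ln 2 / 47.1 = 0.01472 h⁻¹
f_n = 1 − e^(−nkτ) = 1 − e^(−3 × 0.01472 × 53.0) = 1 − e^(−2.340) = 1 − 0.09633 ≈ 0.904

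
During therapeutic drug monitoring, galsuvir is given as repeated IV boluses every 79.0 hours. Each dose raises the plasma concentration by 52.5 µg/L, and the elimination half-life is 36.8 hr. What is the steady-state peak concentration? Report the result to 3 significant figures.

k = ln 2 / 36.8 = 0.01884 hr⁻¹
Fraction remaining after one interval: e^(−kτ) = e^(−0.01884 × 79.0) = 0.2258
R = 1 / (1 − 0.2258) = 1.292
Css,max = 52.5 × 1.292 ≈ 67.8 µg/L

67.8 µg/L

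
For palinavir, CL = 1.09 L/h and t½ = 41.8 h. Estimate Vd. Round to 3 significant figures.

65.7 L

k = ln 2 / t½ = ln 2 / 41.8 = 0.01658 h⁻¹
V = CL / k = 1.09 / 0.01658 ≈ 65.7 L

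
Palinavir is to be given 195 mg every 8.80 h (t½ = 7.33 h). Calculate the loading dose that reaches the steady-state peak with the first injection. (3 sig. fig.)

345 mg

k = ln 2 / 7.33 = 0.09456 h⁻¹
Accumulation ratio R = 1 / (1 − e^(−kτ)) = 1 / (1 − e^(−0.09456×8.80)) = 1 / (1 − 0.4351) = 1.770
Loading dose = maintenance dose × R = 195 × 1.770 ≈ 345 mg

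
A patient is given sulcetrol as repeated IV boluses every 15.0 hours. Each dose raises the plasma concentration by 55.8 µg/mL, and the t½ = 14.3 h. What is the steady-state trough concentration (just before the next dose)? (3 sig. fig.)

k = ln 2 / 14.3 = 0.04847 h⁻¹
Fraction remaining after one interval: e^(−kτ) = e^(−0.04847 × 15.0) = 0.4833
R = 1 / (1 − 0.4833) = 1.935
Css,max = 55.8 × 1.935 = 108.0 µg/mL
Css,min = Css,max × e^(−kτ) = 108.0 × 0.4833 ≈ 52.2 µg/mL

52.2 µg/mL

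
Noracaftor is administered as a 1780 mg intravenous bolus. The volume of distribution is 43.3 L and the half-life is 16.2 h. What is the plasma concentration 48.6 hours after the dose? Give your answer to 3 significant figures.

C₀ = dose / V = 1780 / 43.3 = 41.11 mg/L
k = ln 2 / 16.2 = 0.04279 h⁻¹
C(t) = C₀ e^(−kt) = 41.11 × e^(−0.04279 × 48.6) = 41.11 × e^(−2.079) = 41.11 × 0.1250 ≈ 5.14 mg/L

5.14 mg/L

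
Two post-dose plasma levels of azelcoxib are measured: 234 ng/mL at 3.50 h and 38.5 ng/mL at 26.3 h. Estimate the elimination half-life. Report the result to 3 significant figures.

8.76 hours

k = ln(C₁/C₂) / (t₂ − t₁) = ln(234/38.5) / (26.3 − 3.50)
  = 1.805 / 22.80 = 0.07915 h⁻¹
t½ = ln 2 / k = ln 2 / 0.07915 ≈ 8.76 hours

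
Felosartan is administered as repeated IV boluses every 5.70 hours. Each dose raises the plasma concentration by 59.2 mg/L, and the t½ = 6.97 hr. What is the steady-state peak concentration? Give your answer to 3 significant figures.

k = ln 2 / 6.97 = 0.09945 hr⁻¹
Fraction remaining after one interval: e^(−kτ) = e^(−0.09945 × 5.70) = 0.5673
R = 1 / (1 − 0.5673) = 2.311
Css,max = 59.2 × 2.311 ≈ 137 mg/L

137 mg/L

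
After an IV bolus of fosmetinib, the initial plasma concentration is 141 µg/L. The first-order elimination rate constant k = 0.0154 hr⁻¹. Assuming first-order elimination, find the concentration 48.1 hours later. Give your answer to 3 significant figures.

C(t) = C₀ e^(−kt) = 141 × e^(−0.01540 × 48.1) = 141 × e^(−0.7407) = 141 × 0.4768 ≈ 67.2 µg/L

67.2 µg/L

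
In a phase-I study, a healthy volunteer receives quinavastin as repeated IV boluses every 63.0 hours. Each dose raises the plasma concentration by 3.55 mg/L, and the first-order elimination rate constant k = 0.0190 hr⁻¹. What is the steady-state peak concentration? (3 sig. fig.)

Fraction remaining after one interval: e^(−kτ) = e^(−0.01900 × 63.0) = 0.3021
R = 1 / (1 − 0.3021) = 1.433
Css,max = 3.55 × 1.433 ≈ 5.09 mg/L

5.09 mg/L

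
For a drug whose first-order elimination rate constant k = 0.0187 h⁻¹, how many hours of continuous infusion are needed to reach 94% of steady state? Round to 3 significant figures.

150 hours

f = 1 − e^(−kt)  ⇒  t = −ln(1 − f) / k
t = −ln(1 − 0.94) / 0.01870 = 2.813 / 0.01870 ≈ 150 hours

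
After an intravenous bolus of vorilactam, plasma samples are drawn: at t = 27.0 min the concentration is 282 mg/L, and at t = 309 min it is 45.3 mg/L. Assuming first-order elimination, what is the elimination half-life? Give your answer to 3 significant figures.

k = ln(C₁/C₂) / (t₂ − t₁) = ln(282/45.3) / (309 − 27.0)
  = 1.829 / 282.0 = 0.006484 min⁻¹
t½ = ln 2 / k = ln 2 / 0.006484 ≈ 107 minutes

107 minutes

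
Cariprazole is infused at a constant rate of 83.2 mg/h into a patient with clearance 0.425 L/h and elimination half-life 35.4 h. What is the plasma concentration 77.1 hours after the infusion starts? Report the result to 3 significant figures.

153 µg/mL

Css = rate / CL = 83.2 / 0.425 = 195.8 µg/mL
k = ln 2 / 35.4 = 0.01958 h⁻¹
C(t) = Css (1 − e^(−kt)) = 195.8 × (1 − e^(−1.510)) = 195.8 × 0.7790 ≈ 153 µg/mL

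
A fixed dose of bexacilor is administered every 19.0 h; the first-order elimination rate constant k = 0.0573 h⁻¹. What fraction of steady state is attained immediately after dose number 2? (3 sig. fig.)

f_n = 1 − e^(−nkτ) = 1 − e^(−2 × 0.05730 × 19.0) = 1 − e^(−2.177) = 1 − 0.1133 ≈ 0.887

0.887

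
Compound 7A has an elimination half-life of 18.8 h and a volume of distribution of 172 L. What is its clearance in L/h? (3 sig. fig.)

k = ln 2 / t½ = ln 2 / 18.8 = 0.03687 h⁻¹
CL = k · V = 0.03687 × 172 ≈ 6.34 L/h

6.34 L/h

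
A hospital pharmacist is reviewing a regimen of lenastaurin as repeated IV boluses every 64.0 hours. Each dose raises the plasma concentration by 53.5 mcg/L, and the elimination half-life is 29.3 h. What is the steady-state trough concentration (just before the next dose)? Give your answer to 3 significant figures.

k = ln 2 / 29.3 = 0.02366 h⁻¹
Fraction remaining after one interval: e^(−kτ) = e^(−0.02366 × 64.0) = 0.2200
R = 1 / (1 − 0.2200) = 1.282
Css,max = 53.5 × 1.282 = 68.59 mcg/L
Css,min = Css,max × e^(−kτ) = 68.59 × 0.2200 ≈ 15.1 mcg/L

15.1 mcg/L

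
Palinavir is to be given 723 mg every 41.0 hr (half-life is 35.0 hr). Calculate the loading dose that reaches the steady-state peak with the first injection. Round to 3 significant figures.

1300 mg

k = ln 2 / 35.0 = 0.01980 hr⁻¹
Accumulation ratio R = 1 / (1 − e^(−kτ)) = 1 / (1 − e^(−0.01980×41.0)) = 1 / (1 − 0.4440) = 1.799
Loading dose = maintenance dose × R = 723 × 1.799 ≈ 1300 mg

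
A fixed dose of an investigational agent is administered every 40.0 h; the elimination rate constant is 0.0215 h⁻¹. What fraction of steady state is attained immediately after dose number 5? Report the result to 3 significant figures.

f_n = 1 − e^(−nkτ) = 1 − e^(−5 × 0.02150 × 40.0) = 1 − e^(−4.300) = 1 − 0.01357 ≈ 0.986

0.986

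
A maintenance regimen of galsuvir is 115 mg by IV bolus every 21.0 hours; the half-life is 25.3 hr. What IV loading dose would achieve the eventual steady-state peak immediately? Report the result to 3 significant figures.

263 mg

k = ln 2 / 25.3 = 0.02740 hr⁻¹
Accumulation ratio R = 1 / (1 − e^(−kτ)) = 1 / (1 − e^(−0.02740×21.0)) = 1 / (1 − 0.5625) = 2.286
Loading dose = maintenance dose × R = 115 × 2.286 ≈ 263 mg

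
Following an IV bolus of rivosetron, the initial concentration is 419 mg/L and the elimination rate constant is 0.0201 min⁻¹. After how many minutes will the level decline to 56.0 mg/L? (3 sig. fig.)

C(t) = C₀ e^(−kt)  ⇒  t = ln(C₀/C) / k
t = ln(419/56.0) / 0.02010 = 2.013 / 0.02010 ≈ 100 minutes

100 minutes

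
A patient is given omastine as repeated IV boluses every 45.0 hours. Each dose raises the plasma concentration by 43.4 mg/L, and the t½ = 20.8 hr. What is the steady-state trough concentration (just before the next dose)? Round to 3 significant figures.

12.5 mg/L

k = ln 2 / 20.8 = 0.03332 hr⁻¹
Fraction remaining after one interval: e^(−kτ) = e^(−0.03332 × 45.0) = 0.2232
R = 1 / (1 − 0.2232) = 1.287
Css,max = 43.4 × 1.287 = 55.87 mg/L
Css,min = Css,max × e^(−kτ) = 55.87 × 0.2232 ≈ 12.5 mg/L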